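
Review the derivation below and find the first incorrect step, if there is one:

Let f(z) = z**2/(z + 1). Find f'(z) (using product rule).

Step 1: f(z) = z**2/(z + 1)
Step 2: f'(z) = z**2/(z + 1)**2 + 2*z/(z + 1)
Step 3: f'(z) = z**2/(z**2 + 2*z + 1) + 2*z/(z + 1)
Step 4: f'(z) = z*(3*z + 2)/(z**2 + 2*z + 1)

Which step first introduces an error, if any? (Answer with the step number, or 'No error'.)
Step 2

Step 2 is incorrect due to a sign flip.
The step shows: z**2/(z + 1)**2 + 2*z/(z + 1)
The correct value should be: -z**2/(z + 1)**2 + 2*z/(z + 1)

Explanation: The sign of one term was flipped: the term -z**2/(z + 1)**2 was incorrectly written as z**2/(z + 1)**2
The later steps are derived from this incorrect expression, so the error originates in Step 2.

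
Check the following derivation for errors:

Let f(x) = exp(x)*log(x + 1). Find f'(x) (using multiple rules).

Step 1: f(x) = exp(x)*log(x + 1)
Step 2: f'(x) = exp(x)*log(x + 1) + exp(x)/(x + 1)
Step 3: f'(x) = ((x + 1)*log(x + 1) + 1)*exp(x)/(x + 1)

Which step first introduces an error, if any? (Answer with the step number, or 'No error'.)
No error

All steps in this derivation are correct.
The final answer f'(x) = ((x + 1)*log(x + 1) + 1)*exp(x)/(x + 1) is valid.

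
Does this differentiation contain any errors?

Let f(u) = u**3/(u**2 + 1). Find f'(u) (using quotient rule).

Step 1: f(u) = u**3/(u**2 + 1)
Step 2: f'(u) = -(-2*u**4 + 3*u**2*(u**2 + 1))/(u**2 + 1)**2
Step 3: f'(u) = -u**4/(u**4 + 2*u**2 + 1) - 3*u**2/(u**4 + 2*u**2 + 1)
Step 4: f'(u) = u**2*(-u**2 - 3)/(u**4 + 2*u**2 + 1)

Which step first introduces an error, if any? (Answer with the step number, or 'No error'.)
Step 2

Step 2 is incorrect due to a sign flip.
The step shows: -(-2*u**4 + 3*u**2*(u**2 + 1))/(u**2 + 1)**2
The correct value should be: (-2*u**4 + 3*u**2*(u**2 + 1))/(u**2 + 1)**2

Explanation: The sign of the whole expression was flipped: the term (-2*u**4 + 3*u**2*(u**2 + 1))/(u**2 + 1)**2 was incorrectly written as -(-2*u**4 + 3*u**2*(u**2 + 1))/(u**2 + 1)**2
The later steps are derived from this incorrect expression, so the error originates in Step 2.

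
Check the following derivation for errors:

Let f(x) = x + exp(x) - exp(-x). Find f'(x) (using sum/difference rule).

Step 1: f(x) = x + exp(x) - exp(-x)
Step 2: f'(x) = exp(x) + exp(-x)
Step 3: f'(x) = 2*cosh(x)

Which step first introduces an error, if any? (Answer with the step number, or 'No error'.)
Step 2

Step 2 is incorrect due to a dropped term.
The step shows: exp(x) + exp(-x)
The correct value should be: exp(x) + 1 + exp(-x)

Explanation: A term was dropped: the term 1 was incorrectly omitted
The later steps are derived from this incorrect expression, so the error originates in Step 2.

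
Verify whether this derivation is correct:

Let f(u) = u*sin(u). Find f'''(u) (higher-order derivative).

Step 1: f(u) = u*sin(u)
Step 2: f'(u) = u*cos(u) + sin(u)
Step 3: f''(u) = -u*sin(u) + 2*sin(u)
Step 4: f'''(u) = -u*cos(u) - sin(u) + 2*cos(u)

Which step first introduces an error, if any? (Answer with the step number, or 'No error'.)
Step 3

Step 3 is incorrect due to a wrong trig function.
The step shows: -u*sin(u) + 2*sin(u)
The correct value should be: -u*sin(u) + 2*cos(u)

Explanation: cos(u) was incorrectly written as sin(u): the term 2*cos(u) was incorrectly written as 2*sin(u)
The later steps are derived from this incorrect expression, so the error originates in Step 3.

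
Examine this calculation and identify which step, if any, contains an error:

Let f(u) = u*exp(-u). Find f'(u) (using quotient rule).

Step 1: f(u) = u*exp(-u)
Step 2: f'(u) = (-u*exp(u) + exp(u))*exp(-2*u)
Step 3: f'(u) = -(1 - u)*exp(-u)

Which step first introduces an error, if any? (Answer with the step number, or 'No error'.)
Step 3

Step 3 is incorrect due to a sign flip.
The step shows: -(1 - u)*exp(-u)
The correct value should be: (1 - u)*exp(-u)

Explanation: The sign of the whole expression was flipped: the term (1 - u)*exp(-u) was incorrectly written as -(1 - u)*exp(-u)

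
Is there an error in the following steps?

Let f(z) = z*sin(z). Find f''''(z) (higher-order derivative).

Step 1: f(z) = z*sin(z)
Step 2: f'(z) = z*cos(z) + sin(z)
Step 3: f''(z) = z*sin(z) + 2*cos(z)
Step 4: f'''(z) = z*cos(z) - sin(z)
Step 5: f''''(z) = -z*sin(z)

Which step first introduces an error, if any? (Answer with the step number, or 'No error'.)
Step 3

Step 3 is incorrect due to a sign flip.
The step shows: z*sin(z) + 2*cos(z)
The correct value should be: -z*sin(z) + 2*cos(z)

Explanation: The sign of one term was flipped: the term -z*sin(z) was incorrectly written as z*sin(z)
The later steps are derived from this incorrect expression, so the error originates in Step 3.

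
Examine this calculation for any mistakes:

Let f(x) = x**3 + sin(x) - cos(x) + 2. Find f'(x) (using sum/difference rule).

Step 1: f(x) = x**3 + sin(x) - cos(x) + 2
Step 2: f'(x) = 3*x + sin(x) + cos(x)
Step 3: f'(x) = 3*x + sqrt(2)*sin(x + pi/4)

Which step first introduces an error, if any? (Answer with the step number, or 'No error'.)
Step 2

Step 2 is incorrect due to a wrong exponent.
The step shows: 3*x + sin(x) + cos(x)
The correct value should be: 3*x**2 + sin(x) + cos(x)

Explanation: The exponent 2 on x was incorrectly written as 1: the term 3*x**2 was incorrectly written as 3*x
The later steps are derived from this incorrect expression, so the error originates in Step 2.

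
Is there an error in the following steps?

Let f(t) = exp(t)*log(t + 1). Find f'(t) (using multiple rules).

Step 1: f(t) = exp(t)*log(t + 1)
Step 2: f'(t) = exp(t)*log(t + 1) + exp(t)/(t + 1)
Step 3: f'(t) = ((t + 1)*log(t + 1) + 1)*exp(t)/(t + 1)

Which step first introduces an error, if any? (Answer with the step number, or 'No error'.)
No error

All steps in this derivation are correct.
The final answer f'(t) = ((t + 1)*log(t + 1) + 1)*exp(t)/(t + 1) is valid.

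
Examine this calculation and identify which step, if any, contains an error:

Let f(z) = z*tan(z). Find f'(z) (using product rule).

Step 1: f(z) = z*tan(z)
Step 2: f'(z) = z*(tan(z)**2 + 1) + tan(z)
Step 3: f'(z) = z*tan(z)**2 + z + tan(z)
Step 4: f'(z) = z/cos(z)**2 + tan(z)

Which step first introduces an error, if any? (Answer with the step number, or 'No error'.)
No error

All steps in this derivation are correct.
The final answer f'(z) = z/cos(z)**2 + tan(z) is valid.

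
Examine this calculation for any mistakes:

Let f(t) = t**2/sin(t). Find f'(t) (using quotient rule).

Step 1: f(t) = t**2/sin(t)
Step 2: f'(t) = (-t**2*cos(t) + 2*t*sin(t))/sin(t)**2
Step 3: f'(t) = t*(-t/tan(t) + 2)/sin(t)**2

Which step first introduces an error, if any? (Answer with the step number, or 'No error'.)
Step 3

Step 3 is incorrect due to a wrong exponent.
The step shows: t*(-t/tan(t) + 2)/sin(t)**2
The correct value should be: t*(-t/tan(t) + 2)/sin(t)

Explanation: The exponent -1 on sin(t) was incorrectly written as -2: the term t*(-t/tan(t) + 2)/sin(t) was incorrectly written as t*(-t/tan(t) + 2)/sin(t)**2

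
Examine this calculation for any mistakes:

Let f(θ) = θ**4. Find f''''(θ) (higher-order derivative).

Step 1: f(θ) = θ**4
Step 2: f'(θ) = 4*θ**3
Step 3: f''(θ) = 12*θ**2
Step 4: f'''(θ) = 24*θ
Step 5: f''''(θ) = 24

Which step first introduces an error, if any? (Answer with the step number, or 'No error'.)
No error

All steps in this derivation are correct.
The final answer f''''(θ) = 24 is valid.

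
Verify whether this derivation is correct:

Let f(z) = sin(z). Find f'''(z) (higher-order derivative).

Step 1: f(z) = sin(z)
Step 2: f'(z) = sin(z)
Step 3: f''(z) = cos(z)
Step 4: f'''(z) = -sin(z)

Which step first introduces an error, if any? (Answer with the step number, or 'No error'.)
Step 2

Step 2 is incorrect due to a wrong trig function.
The step shows: sin(z)
The correct value should be: cos(z)

Explanation: cos(z) was incorrectly written as sin(z): the term cos(z) was incorrectly written as sin(z)
The later steps are derived from this incorrect expression, so the error originates in Step 2.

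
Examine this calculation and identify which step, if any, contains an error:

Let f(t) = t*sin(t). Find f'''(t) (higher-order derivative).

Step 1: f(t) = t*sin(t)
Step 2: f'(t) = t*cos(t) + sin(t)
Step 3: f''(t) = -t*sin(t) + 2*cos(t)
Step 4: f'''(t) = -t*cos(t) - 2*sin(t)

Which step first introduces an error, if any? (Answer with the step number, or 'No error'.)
Step 4

Step 4 is incorrect due to a wrong coefficient.
The step shows: -t*cos(t) - 2*sin(t)
The correct value should be: -t*cos(t) - 3*sin(t)

Explanation: The coefficient -3 was incorrectly written as -2: the term -3*sin(t) was incorrectly written as -2*sin(t)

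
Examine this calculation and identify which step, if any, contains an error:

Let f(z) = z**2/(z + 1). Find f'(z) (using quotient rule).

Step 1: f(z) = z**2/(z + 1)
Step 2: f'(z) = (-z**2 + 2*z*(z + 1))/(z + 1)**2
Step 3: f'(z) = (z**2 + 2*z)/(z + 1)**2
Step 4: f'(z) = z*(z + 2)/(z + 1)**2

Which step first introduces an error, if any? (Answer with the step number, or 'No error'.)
No error

All steps in this derivation are correct.
The final answer f'(z) = z*(z + 2)/(z + 1)**2 is valid.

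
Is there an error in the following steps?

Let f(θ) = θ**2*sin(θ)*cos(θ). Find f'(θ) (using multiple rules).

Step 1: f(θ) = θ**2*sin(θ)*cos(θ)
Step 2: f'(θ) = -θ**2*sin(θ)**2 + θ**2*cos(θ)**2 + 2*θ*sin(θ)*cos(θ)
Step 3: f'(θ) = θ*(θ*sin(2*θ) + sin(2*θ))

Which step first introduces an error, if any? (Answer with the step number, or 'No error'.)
Step 3

Step 3 is incorrect due to a wrong trig function.
The step shows: θ*(θ*sin(2*θ) + sin(2*θ))
The correct value should be: θ*(θ*cos(2*θ) + sin(2*θ))

Explanation: cos(2*θ) was incorrectly written as sin(2*θ): the term θ*(θ*cos(2*θ) + sin(2*θ)) was incorrectly written as θ*(θ*sin(2*θ) + sin(2*θ))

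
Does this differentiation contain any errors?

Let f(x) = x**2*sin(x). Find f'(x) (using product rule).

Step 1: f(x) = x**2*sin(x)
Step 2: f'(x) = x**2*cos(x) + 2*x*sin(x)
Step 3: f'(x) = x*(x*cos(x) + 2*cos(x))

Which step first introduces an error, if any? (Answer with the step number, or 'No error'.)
Step 3

Step 3 is incorrect due to a wrong trig function.
The step shows: x*(x*cos(x) + 2*cos(x))
The correct value should be: x*(x*cos(x) + 2*sin(x))

Explanation: sin(x) was incorrectly written as cos(x): the term x*(x*cos(x) + 2*sin(x)) was incorrectly written as x*(x*cos(x) + 2*cos(x))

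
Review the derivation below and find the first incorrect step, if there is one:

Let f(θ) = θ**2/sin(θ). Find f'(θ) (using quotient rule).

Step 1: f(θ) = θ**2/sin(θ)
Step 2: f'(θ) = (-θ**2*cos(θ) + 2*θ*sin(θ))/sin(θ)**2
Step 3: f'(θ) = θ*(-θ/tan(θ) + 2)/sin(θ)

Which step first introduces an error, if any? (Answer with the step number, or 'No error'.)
No error

All steps in this derivation are correct.
The final answer f'(θ) = θ*(-θ/tan(θ) + 2)/sin(θ) is valid.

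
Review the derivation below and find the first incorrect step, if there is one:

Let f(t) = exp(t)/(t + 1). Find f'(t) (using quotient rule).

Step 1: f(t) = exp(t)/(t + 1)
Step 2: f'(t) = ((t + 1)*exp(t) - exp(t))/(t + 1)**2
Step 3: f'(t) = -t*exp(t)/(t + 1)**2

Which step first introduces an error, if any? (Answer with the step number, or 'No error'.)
Step 3

Step 3 is incorrect due to a sign flip.
The step shows: -t*exp(t)/(t + 1)**2
The correct value should be: t*exp(t)/(t + 1)**2

Explanation: The sign of the whole expression was flipped: the term t*exp(t)/(t + 1)**2 was incorrectly written as -t*exp(t)/(t + 1)**2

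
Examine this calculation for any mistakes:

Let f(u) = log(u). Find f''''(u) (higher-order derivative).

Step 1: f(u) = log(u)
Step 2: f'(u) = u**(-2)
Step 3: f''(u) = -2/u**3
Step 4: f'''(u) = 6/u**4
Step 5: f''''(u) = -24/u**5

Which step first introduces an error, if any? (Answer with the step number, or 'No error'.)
Step 2

Step 2 is incorrect due to a wrong exponent.
The step shows: u**(-2)
The correct value should be: 1/u

Explanation: The exponent -1 on u was incorrectly written as -2: the term 1/u was incorrectly written as u**(-2)
The later steps are derived from this incorrect expression, so the error originates in Step 2.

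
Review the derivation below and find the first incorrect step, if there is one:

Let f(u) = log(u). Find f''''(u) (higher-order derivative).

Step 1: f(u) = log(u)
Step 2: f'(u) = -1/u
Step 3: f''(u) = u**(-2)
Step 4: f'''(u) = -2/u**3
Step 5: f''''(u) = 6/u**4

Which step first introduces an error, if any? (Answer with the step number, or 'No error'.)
Step 2

Step 2 is incorrect due to a sign flip.
The step shows: -1/u
The correct value should be: 1/u

Explanation: The sign of the whole expression was flipped: the term 1/u was incorrectly written as -1/u
The later steps are derived from this incorrect expression, so the error originates in Step 2.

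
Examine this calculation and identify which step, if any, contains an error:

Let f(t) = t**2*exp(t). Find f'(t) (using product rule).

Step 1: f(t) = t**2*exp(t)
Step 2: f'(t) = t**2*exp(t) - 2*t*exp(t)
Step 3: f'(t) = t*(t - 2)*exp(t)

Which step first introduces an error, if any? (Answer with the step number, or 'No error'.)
Step 2

Step 2 is incorrect due to a sign flip.
The step shows: t**2*exp(t) - 2*t*exp(t)
The correct value should be: t**2*exp(t) + 2*t*exp(t)

Explanation: The sign of one term was flipped: the term 2*t*exp(t) was incorrectly written as -2*t*exp(t)
The later steps are derived from this incorrect expression, so the error originates in Step 2.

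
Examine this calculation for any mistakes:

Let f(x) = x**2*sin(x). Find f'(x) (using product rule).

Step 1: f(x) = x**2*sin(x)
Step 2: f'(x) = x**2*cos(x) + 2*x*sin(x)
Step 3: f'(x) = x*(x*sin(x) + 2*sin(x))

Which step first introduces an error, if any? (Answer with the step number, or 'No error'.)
Step 3

Step 3 is incorrect due to a wrong trig function.
The step shows: x*(x*sin(x) + 2*sin(x))
The correct value should be: x*(x*cos(x) + 2*sin(x))

Explanation: cos(x) was incorrectly written as sin(x): the term x*(x*cos(x) + 2*sin(x)) was incorrectly written as x*(x*sin(x) + 2*sin(x))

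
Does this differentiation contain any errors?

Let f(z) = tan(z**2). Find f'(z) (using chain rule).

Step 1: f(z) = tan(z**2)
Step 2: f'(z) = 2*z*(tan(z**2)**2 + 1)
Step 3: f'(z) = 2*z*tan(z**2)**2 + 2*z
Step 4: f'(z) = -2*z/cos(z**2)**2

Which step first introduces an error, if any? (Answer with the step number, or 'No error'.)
Step 4

Step 4 is incorrect due to a sign flip.
The step shows: -2*z/cos(z**2)**2
The correct value should be: 2*z/cos(z**2)**2

Explanation: The sign of the whole expression was flipped: the term 2*z/cos(z**2)**2 was incorrectly written as -2*z/cos(z**2)**2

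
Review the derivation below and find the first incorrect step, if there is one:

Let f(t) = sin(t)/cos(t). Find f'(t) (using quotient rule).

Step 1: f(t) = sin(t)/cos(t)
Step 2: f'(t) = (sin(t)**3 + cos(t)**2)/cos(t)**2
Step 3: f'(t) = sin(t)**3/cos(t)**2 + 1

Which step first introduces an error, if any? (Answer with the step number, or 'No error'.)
Step 2

Step 2 is incorrect due to a wrong exponent.
The step shows: (sin(t)**3 + cos(t)**2)/cos(t)**2
The correct value should be: (sin(t)**2 + cos(t)**2)/cos(t)**2

Explanation: The exponent 2 on sin(t) was incorrectly written as 3: the term (sin(t)**2 + cos(t)**2)/cos(t)**2 was incorrectly written as (sin(t)**3 + cos(t)**2)/cos(t)**2
The later steps are derived from this incorrect expression, so the error originates in Step 2.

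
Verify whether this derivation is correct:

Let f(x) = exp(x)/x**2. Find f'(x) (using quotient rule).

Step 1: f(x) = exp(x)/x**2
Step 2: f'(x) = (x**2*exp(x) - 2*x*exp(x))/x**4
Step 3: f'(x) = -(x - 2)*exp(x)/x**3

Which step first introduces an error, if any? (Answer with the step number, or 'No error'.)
Step 3

Step 3 is incorrect due to a sign flip.
The step shows: -(x - 2)*exp(x)/x**3
The correct value should be: (x - 2)*exp(x)/x**3

Explanation: The sign of the whole expression was flipped: the term (x - 2)*exp(x)/x**3 was incorrectly written as -(x - 2)*exp(x)/x**3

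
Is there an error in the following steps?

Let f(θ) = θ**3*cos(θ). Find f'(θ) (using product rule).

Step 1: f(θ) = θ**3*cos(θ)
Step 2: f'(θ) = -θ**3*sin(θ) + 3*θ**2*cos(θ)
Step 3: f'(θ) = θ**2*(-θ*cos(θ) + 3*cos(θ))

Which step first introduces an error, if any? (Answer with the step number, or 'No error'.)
Step 3

Step 3 is incorrect due to a wrong trig function.
The step shows: θ**2*(-θ*cos(θ) + 3*cos(θ))
The correct value should be: θ**2*(-θ*sin(θ) + 3*cos(θ))

Explanation: sin(θ) was incorrectly written as cos(θ): the term θ**2*(-θ*sin(θ) + 3*cos(θ)) was incorrectly written as θ**2*(-θ*cos(θ) + 3*cos(θ))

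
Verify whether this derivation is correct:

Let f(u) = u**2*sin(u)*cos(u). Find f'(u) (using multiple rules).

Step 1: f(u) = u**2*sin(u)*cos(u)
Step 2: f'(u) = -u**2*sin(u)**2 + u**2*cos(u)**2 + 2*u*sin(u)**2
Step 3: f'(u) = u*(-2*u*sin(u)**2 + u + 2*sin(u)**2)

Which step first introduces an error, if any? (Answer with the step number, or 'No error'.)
Step 2

Step 2 is incorrect due to a wrong trig function.
The step shows: -u**2*sin(u)**2 + u**2*cos(u)**2 + 2*u*sin(u)**2
The correct value should be: -u**2*sin(u)**2 + u**2*cos(u)**2 + 2*u*sin(u)*cos(u)

Explanation: cos(u) was incorrectly written as sin(u): the term 2*u*sin(u)*cos(u) was incorrectly written as 2*u*sin(u)**2
The later steps are derived from this incorrect expression, so the error originates in Step 2.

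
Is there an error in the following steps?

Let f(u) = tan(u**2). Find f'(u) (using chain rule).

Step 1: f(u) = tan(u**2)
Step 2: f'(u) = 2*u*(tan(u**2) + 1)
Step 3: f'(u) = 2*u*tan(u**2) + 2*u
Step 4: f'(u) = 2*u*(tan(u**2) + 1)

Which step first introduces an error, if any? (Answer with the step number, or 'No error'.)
Step 2

Step 2 is incorrect due to a wrong exponent.
The step shows: 2*u*(tan(u**2) + 1)
The correct value should be: 2*u*(tan(u**2)**2 + 1)

Explanation: The exponent 2 on tan(u**2) was incorrectly written as 1: the term 2*u*(tan(u**2)**2 + 1) was incorrectly written as 2*u*(tan(u**2) + 1)
The later steps are derived from this incorrect expression, so the error originates in Step 2.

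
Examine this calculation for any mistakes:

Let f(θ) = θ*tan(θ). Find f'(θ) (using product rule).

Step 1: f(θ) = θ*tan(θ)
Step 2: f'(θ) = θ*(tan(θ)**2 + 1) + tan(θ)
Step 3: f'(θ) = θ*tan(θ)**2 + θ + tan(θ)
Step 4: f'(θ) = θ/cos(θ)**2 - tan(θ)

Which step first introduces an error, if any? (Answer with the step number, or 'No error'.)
Step 4

Step 4 is incorrect due to a sign flip.
The step shows: θ/cos(θ)**2 - tan(θ)
The correct value should be: θ/cos(θ)**2 + tan(θ)

Explanation: The sign of one term was flipped: the term tan(θ) was incorrectly written as -tan(θ)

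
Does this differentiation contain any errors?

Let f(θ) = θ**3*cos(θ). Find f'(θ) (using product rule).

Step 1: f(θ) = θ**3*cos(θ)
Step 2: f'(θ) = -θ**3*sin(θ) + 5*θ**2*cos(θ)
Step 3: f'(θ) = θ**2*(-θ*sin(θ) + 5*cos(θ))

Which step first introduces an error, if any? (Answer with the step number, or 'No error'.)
Step 2

Step 2 is incorrect due to a wrong coefficient.
The step shows: -θ**3*sin(θ) + 5*θ**2*cos(θ)
The correct value should be: -θ**3*sin(θ) + 3*θ**2*cos(θ)

Explanation: The coefficient 3 was incorrectly written as 5: the term 3*θ**2*cos(θ) was incorrectly written as 5*θ**2*cos(θ)
The later steps are derived from this incorrect expression, so the error originates in Step 2.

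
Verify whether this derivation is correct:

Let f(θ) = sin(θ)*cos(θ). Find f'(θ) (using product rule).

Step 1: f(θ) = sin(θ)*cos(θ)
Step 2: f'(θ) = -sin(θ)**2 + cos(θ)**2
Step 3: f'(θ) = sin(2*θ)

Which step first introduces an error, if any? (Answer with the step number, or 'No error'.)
Step 3

Step 3 is incorrect due to a wrong trig function.
The step shows: sin(2*θ)
The correct value should be: cos(2*θ)

Explanation: cos(2*θ) was incorrectly written as sin(2*θ): the term cos(2*θ) was incorrectly written as sin(2*θ)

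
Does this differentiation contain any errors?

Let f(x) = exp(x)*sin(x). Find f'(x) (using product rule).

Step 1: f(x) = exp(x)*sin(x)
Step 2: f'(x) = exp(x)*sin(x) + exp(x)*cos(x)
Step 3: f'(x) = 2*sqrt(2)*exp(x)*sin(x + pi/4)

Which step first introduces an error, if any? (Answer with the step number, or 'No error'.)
Step 3

Step 3 is incorrect due to a wrong exponent.
The step shows: 2*sqrt(2)*exp(x)*sin(x + pi/4)
The correct value should be: sqrt(2)*exp(x)*sin(x + pi/4)

Explanation: The exponent 1/2 on 2 was incorrectly written as 3/2: the term sqrt(2)*exp(x)*sin(x + pi/4) was incorrectly written as 2*sqrt(2)*exp(x)*sin(x + pi/4)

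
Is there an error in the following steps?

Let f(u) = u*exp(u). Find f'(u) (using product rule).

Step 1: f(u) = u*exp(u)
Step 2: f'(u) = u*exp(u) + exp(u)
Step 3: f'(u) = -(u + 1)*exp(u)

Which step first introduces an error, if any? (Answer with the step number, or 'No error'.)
Step 3

Step 3 is incorrect due to a sign flip.
The step shows: -(u + 1)*exp(u)
The correct value should be: (u + 1)*exp(u)

Explanation: The sign of the whole expression was flipped: the term (u + 1)*exp(u) was incorrectly written as -(u + 1)*exp(u)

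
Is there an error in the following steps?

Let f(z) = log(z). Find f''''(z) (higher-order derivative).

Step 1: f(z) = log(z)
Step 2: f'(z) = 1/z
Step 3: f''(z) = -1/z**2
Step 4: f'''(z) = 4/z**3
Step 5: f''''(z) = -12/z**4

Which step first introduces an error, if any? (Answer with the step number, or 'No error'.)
Step 4

Step 4 is incorrect due to a wrong coefficient.
The step shows: 4/z**3
The correct value should be: 2/z**3

Explanation: The coefficient 2 was incorrectly written as 4: the term 2/z**3 was incorrectly written as 4/z**3
The later steps are derived from this incorrect expression, so the error originates in Step 4.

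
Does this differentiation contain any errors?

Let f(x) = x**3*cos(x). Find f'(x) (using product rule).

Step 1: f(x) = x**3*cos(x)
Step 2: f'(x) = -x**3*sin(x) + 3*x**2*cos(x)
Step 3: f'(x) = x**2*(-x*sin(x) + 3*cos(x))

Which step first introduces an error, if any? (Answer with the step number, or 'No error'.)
No error

All steps in this derivation are correct.
The final answer f'(x) = x**2*(-x*sin(x) + 3*cos(x)) is valid.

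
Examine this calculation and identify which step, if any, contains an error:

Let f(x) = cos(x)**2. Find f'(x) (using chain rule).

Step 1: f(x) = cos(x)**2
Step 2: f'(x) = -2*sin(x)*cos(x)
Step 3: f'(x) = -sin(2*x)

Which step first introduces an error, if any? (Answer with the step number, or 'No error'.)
No error

All steps in this derivation are correct.
The final answer f'(x) = -sin(2*x) is valid.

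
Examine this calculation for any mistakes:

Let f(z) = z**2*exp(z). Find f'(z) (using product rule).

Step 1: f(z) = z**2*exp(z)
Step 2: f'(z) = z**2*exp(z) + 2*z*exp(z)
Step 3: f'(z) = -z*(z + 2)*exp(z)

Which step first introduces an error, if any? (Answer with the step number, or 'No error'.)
Step 3

Step 3 is incorrect due to a sign flip.
The step shows: -z*(z + 2)*exp(z)
The correct value should be: z*(z + 2)*exp(z)

Explanation: The sign of the whole expression was flipped: the term z*(z + 2)*exp(z) was incorrectly written as -z*(z + 2)*exp(z)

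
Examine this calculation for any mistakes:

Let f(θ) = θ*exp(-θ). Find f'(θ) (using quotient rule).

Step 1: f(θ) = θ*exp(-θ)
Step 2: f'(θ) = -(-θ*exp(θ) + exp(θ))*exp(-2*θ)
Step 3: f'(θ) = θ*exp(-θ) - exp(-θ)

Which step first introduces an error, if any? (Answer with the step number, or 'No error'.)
Step 2

Step 2 is incorrect due to a sign flip.
The step shows: -(-θ*exp(θ) + exp(θ))*exp(-2*θ)
The correct value should be: (-θ*exp(θ) + exp(θ))*exp(-2*θ)

Explanation: The sign of the whole expression was flipped: the term (-θ*exp(θ) + exp(θ))*exp(-2*θ) was incorrectly written as -(-θ*exp(θ) + exp(θ))*exp(-2*θ)
The later steps are derived from this incorrect expression, so the error originates in Step 2.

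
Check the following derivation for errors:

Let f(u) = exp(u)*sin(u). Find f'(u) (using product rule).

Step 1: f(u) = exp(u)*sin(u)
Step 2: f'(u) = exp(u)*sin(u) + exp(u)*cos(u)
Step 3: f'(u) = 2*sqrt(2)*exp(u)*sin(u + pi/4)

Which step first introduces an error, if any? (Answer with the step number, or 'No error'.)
Step 3

Step 3 is incorrect due to a wrong exponent.
The step shows: 2*sqrt(2)*exp(u)*sin(u + pi/4)
The correct value should be: sqrt(2)*exp(u)*sin(u + pi/4)

Explanation: The exponent 1/2 on 2 was incorrectly written as 3/2: the term sqrt(2)*exp(u)*sin(u + pi/4) was incorrectly written as 2*sqrt(2)*exp(u)*sin(u + pi/4)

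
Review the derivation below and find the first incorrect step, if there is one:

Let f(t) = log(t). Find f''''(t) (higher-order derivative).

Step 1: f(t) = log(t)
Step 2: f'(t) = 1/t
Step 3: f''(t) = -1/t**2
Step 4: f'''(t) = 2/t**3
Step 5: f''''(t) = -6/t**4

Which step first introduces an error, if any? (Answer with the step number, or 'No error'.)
No error

All steps in this derivation are correct.
The final answer f''''(t) = -6/t**4 is valid.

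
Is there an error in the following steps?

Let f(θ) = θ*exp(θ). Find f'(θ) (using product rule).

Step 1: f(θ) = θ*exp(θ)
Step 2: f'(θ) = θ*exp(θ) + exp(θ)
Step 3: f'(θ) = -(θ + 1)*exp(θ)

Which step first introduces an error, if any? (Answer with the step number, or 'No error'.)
Step 3

Step 3 is incorrect due to a sign flip.
The step shows: -(θ + 1)*exp(θ)
The correct value should be: (θ + 1)*exp(θ)

Explanation: The sign of the whole expression was flipped: the term (θ + 1)*exp(θ) was incorrectly written as -(θ + 1)*exp(θ)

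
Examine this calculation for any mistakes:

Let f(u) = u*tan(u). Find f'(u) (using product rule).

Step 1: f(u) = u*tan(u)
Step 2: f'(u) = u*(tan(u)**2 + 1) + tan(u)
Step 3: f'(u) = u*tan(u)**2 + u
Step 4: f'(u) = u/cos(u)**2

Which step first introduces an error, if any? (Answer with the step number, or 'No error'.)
Step 3

Step 3 is incorrect due to a dropped term.
The step shows: u*tan(u)**2 + u
The correct value should be: u*tan(u)**2 + u + tan(u)

Explanation: A term was dropped: the term tan(u) was incorrectly omitted
The later steps are derived from this incorrect expression, so the error originates in Step 3.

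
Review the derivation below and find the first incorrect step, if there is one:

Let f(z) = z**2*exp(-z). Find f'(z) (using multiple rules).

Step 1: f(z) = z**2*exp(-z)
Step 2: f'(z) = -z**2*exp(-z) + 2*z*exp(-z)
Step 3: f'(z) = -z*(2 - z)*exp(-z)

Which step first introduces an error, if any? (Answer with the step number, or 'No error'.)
Step 3

Step 3 is incorrect due to a sign flip.
The step shows: -z*(2 - z)*exp(-z)
The correct value should be: z*(2 - z)*exp(-z)

Explanation: The sign of the whole expression was flipped: the term z*(2 - z)*exp(-z) was incorrectly written as -z*(2 - z)*exp(-z)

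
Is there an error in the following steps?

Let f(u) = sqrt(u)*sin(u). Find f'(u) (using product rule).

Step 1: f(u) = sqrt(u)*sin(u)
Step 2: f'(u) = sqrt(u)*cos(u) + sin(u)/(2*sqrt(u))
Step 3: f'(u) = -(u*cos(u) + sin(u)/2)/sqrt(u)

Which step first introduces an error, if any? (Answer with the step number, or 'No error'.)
Step 3

Step 3 is incorrect due to a sign flip.
The step shows: -(u*cos(u) + sin(u)/2)/sqrt(u)
The correct value should be: (u*cos(u) + sin(u)/2)/sqrt(u)

Explanation: The sign of the whole expression was flipped: the term (u*cos(u) + sin(u)/2)/sqrt(u) was incorrectly written as -(u*cos(u) + sin(u)/2)/sqrt(u)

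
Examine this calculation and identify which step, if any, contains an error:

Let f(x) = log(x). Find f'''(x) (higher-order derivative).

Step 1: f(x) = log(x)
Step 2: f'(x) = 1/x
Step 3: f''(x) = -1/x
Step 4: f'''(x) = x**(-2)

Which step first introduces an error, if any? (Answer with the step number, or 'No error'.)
Step 3

Step 3 is incorrect due to a wrong exponent.
The step shows: -1/x
The correct value should be: -1/x**2

Explanation: The exponent -2 on x was incorrectly written as -1: the term -1/x**2 was incorrectly written as -1/x
The later steps are derived from this incorrect expression, so the error originates in Step 3.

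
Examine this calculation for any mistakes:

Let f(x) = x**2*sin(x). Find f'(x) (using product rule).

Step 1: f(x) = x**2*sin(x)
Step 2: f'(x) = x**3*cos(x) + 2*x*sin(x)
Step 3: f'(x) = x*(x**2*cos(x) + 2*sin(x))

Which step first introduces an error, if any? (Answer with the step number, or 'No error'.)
Step 2

Step 2 is incorrect due to a wrong exponent.
The step shows: x**3*cos(x) + 2*x*sin(x)
The correct value should be: x**2*cos(x) + 2*x*sin(x)

Explanation: The exponent 2 on x was incorrectly written as 3: the term x**2*cos(x) was incorrectly written as x**3*cos(x)
The later steps are derived from this incorrect expression, so the error originates in Step 2.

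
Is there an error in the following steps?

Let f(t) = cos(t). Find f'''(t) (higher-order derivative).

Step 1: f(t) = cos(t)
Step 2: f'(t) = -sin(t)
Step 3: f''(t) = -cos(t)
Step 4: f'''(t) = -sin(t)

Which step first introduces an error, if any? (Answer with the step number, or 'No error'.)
Step 4

Step 4 is incorrect due to a sign flip.
The step shows: -sin(t)
The correct value should be: sin(t)

Explanation: The sign of the whole expression was flipped: the term sin(t) was incorrectly written as -sin(t)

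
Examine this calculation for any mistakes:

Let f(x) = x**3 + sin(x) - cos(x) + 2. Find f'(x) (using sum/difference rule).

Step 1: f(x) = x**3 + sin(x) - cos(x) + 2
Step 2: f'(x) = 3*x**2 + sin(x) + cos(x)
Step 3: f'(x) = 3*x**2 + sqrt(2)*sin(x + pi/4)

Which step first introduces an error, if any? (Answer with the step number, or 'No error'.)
No error

All steps in this derivation are correct.
The final answer f'(x) = 3*x**2 + sqrt(2)*sin(x + pi/4) is valid.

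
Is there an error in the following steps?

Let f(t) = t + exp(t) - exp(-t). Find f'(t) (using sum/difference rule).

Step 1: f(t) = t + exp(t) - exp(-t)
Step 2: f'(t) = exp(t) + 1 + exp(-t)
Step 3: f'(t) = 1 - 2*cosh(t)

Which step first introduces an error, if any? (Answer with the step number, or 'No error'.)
Step 3

Step 3 is incorrect due to a sign flip.
The step shows: 1 - 2*cosh(t)
The correct value should be: 2*cosh(t) + 1

Explanation: The sign of one term was flipped: the term 2*cosh(t) was incorrectly written as -2*cosh(t)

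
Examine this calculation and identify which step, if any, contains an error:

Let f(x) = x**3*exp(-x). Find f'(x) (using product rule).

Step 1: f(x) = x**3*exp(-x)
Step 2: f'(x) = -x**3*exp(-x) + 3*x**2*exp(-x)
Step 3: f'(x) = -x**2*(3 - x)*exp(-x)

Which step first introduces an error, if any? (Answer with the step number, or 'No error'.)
Step 3

Step 3 is incorrect due to a sign flip.
The step shows: -x**2*(3 - x)*exp(-x)
The correct value should be: x**2*(3 - x)*exp(-x)

Explanation: The sign of the whole expression was flipped: the term x**2*(3 - x)*exp(-x) was incorrectly written as -x**2*(3 - x)*exp(-x)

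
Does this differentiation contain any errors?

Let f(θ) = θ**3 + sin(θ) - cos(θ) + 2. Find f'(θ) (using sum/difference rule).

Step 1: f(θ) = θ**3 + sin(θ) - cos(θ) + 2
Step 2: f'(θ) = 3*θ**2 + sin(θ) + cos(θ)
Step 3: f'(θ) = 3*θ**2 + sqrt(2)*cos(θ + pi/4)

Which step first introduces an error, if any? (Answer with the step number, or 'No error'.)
Step 3

Step 3 is incorrect due to a wrong trig function.
The step shows: 3*θ**2 + sqrt(2)*cos(θ + pi/4)
The correct value should be: 3*θ**2 + sqrt(2)*sin(θ + pi/4)

Explanation: sin(θ + pi/4) was incorrectly written as cos(θ + pi/4): the term sqrt(2)*sin(θ + pi/4) was incorrectly written as sqrt(2)*cos(θ + pi/4)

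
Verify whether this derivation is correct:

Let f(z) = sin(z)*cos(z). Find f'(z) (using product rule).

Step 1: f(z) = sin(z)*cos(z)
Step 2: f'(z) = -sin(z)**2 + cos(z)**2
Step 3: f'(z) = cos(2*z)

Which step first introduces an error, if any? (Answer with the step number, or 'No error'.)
No error

All steps in this derivation are correct.
The final answer f'(z) = cos(2*z) is valid.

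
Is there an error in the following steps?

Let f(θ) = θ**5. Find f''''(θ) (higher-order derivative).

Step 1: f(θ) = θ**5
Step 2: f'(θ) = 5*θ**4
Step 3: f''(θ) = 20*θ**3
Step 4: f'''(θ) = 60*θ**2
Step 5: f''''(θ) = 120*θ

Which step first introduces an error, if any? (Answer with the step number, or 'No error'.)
No error

All steps in this derivation are correct.
The final answer f''''(θ) = 120*θ is valid.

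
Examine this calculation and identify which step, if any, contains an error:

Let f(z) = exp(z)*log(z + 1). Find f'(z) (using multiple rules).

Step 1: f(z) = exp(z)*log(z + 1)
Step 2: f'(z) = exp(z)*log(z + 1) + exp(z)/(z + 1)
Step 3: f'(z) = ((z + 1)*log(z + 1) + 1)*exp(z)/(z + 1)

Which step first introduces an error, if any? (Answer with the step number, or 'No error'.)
No error

All steps in this derivation are correct.
The final answer f'(z) = ((z + 1)*log(z + 1) + 1)*exp(z)/(z + 1) is valid.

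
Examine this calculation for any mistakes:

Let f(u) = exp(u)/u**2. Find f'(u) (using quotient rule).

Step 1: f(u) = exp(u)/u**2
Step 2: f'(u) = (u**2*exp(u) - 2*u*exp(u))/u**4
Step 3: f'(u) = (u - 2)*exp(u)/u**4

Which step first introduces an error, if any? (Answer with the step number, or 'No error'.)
Step 3

Step 3 is incorrect due to a wrong exponent.
The step shows: (u - 2)*exp(u)/u**4
The correct value should be: (u - 2)*exp(u)/u**3

Explanation: The exponent -3 on u was incorrectly written as -4: the term (u - 2)*exp(u)/u**3 was incorrectly written as (u - 2)*exp(u)/u**4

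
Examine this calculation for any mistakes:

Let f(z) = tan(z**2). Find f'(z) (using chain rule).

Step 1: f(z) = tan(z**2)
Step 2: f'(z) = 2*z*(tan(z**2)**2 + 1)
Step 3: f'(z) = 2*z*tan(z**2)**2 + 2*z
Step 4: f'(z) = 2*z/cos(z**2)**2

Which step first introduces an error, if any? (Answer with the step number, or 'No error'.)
No error

All steps in this derivation are correct.
The final answer f'(z) = 2*z/cos(z**2)**2 is valid.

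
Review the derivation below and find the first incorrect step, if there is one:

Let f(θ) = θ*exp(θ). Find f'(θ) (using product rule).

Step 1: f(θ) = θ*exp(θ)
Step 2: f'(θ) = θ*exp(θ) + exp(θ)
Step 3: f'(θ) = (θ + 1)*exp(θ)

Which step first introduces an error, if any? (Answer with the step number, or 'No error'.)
No error

All steps in this derivation are correct.
The final answer f'(θ) = (θ + 1)*exp(θ) is valid.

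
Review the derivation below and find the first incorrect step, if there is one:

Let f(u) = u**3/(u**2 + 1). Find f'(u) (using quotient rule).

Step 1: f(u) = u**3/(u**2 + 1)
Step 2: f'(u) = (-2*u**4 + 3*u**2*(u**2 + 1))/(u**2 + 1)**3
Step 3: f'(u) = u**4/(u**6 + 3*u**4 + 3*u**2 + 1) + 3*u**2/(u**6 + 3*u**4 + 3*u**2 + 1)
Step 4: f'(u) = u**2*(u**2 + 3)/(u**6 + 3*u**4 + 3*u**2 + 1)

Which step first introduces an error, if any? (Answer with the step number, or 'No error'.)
Step 2

Step 2 is incorrect due to a wrong exponent.
The step shows: (-2*u**4 + 3*u**2*(u**2 + 1))/(u**2 + 1)**3
The correct value should be: (-2*u**4 + 3*u**2*(u**2 + 1))/(u**2 + 1)**2

Explanation: The exponent -2 on u**2 + 1 was incorrectly written as -3: the term (-2*u**4 + 3*u**2*(u**2 + 1))/(u**2 + 1)**2 was incorrectly written as (-2*u**4 + 3*u**2*(u**2 + 1))/(u**2 + 1)**3
The later steps are derived from this incorrect expression, so the error originates in Step 2.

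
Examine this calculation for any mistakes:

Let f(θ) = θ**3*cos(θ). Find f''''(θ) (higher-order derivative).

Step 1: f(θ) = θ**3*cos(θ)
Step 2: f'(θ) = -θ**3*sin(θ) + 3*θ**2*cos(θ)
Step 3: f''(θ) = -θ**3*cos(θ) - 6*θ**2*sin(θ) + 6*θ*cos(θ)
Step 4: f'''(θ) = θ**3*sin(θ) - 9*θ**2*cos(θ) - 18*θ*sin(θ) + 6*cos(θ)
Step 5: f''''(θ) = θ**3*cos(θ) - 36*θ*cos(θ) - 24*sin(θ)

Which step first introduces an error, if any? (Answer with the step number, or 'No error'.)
Step 5

Step 5 is incorrect due to a dropped term.
The step shows: θ**3*cos(θ) - 36*θ*cos(θ) - 24*sin(θ)
The correct value should be: θ**3*cos(θ) + 12*θ**2*sin(θ) - 36*θ*cos(θ) - 24*sin(θ)

Explanation: A term was dropped: the term 12*θ**2*sin(θ) was incorrectly omitted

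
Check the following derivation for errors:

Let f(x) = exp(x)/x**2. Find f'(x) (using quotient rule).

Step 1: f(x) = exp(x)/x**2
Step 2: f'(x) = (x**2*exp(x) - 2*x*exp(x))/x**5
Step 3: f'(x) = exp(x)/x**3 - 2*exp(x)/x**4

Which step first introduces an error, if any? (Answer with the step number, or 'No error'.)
Step 2

Step 2 is incorrect due to a wrong exponent.
The step shows: (x**2*exp(x) - 2*x*exp(x))/x**5
The correct value should be: (x**2*exp(x) - 2*x*exp(x))/x**4

Explanation: The exponent -4 on x was incorrectly written as -5: the term (x**2*exp(x) - 2*x*exp(x))/x**4 was incorrectly written as (x**2*exp(x) - 2*x*exp(x))/x**5
The later steps are derived from this incorrect expression, so the error originates in Step 2.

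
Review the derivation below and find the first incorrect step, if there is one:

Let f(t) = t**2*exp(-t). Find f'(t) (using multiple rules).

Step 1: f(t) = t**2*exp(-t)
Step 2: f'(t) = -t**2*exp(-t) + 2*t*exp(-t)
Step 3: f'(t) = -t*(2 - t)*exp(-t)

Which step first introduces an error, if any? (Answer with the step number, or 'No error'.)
Step 3

Step 3 is incorrect due to a sign flip.
The step shows: -t*(2 - t)*exp(-t)
The correct value should be: t*(2 - t)*exp(-t)

Explanation: The sign of the whole expression was flipped: the term t*(2 - t)*exp(-t) was incorrectly written as -t*(2 - t)*exp(-t)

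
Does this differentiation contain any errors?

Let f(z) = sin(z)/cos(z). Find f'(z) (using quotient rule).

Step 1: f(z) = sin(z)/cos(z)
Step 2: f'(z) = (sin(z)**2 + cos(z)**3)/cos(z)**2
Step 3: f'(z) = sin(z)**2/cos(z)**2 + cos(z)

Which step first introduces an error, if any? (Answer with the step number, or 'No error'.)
Step 2

Step 2 is incorrect due to a wrong exponent.
The step shows: (sin(z)**2 + cos(z)**3)/cos(z)**2
The correct value should be: (sin(z)**2 + cos(z)**2)/cos(z)**2

Explanation: The exponent 2 on cos(z) was incorrectly written as 3: the term (sin(z)**2 + cos(z)**2)/cos(z)**2 was incorrectly written as (sin(z)**2 + cos(z)**3)/cos(z)**2
The later steps are derived from this incorrect expression, so the error originates in Step 2.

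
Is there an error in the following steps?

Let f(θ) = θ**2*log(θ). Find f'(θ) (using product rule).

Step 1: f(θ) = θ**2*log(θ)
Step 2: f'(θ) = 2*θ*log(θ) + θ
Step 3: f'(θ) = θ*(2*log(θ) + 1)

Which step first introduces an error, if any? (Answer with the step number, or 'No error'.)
No error

All steps in this derivation are correct.
The final answer f'(θ) = θ*(2*log(θ) + 1) is valid.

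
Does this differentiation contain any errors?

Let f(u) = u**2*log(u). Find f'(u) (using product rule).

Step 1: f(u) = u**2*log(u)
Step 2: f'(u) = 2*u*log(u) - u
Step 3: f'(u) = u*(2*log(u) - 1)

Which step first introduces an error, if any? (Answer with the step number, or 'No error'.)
Step 2

Step 2 is incorrect due to a sign flip.
The step shows: 2*u*log(u) - u
The correct value should be: 2*u*log(u) + u

Explanation: The sign of one term was flipped: the term u was incorrectly written as -u
The later steps are derived from this incorrect expression, so the error originates in Step 2.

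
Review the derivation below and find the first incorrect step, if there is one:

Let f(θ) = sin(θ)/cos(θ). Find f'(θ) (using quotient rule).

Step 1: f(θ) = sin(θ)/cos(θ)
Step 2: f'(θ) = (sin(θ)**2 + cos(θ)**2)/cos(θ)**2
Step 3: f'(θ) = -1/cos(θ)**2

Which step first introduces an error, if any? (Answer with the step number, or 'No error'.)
Step 3

Step 3 is incorrect due to a sign flip.
The step shows: -1/cos(θ)**2
The correct value should be: cos(θ)**(-2)

Explanation: The sign of the whole expression was flipped: the term cos(θ)**(-2) was incorrectly written as -1/cos(θ)**2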